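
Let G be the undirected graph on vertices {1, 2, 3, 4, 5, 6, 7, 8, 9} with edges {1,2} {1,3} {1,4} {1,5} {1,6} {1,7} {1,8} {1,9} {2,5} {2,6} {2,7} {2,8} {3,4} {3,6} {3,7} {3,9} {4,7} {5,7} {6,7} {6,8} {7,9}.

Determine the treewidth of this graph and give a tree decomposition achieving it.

Treewidth 3.
One such decomposition:
Bags: B1 = {1, 2, 6, 7}  B2 = {1, 3, 6, 7}  B3 = {1, 2, 6, 8}  B4 = {1, 3, 7, 9}  B5 = {1, 3, 4, 7}  B6 = {1, 2, 5, 7}
Tree: B1–B2, B1–B3, B2–B4, B2–B5, B1–B6

Each bag holds 4 vertices, so the decomposition has width 3, which upper-bounds the treewidth. For the lower bound, the 4 vertices {1, 2, 6, 8} are pairwise adjacent, and any tree decomposition puts a clique entirely inside one bag — forcing width ≥ 3. Combining the bounds, tw(G) = 3.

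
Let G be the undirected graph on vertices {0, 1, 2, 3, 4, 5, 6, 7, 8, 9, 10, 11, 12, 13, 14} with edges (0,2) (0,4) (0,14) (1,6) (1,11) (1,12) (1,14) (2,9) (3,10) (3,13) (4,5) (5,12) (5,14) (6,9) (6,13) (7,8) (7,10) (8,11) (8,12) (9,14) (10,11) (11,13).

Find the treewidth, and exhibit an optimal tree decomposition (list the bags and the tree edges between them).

Treewidth 3.
One such decomposition:
Bags: B1 = {0, 2, 4, 9}  B2 = {0, 4, 9, 14}  B3 = {4, 5, 9, 14}  B4 = {5, 6, 9, 14}  B5 = {1, 5, 6, 14}  B6 = {1, 5, 6, 12}  B7 = {1, 6, 12, 13}  B8 = {1, 11, 12, 13}  B9 = {8, 11, 12, 13}  B10 = {3, 8, 11, 13}  B11 = {3, 8, 10, 11}  B12 = {3, 7, 8, 10}
Tree: B1–B2, B2–B3, B3–B4, B4–B5, B5–B6, B6–B7, B7–B8, B8–B9, B9–B10, B10–B11, B11–B12

Every bag has size at most 4, so the width is 4 − 1 = 3 and tw(G) ≤ 3. For the lower bound: the 4 vertex sets {0,2,4}, {9}, {14}, {1,5,6,12} are disjoint, each induces a connected subgraph, and every pair is joined by at least one edge of G. Contracting each set to a single vertex therefore yields K_{4} as a minor, and since treewidth is minor-monotone, tw(G) ≥ tw(K_{4}) = 3. Combining the bounds, tw(G) = 3.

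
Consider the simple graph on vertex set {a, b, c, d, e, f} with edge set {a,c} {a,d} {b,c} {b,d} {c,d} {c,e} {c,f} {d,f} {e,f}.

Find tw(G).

2

A width-2 tree decomposition is:
Bags: B1 = {c, d, f}  B2 = {b, c, d}  B3 = {c, e, f}  B4 = {a, c, d}
Tree: B1–B2, B1–B3, B1–B4
Each bag holds 3 vertices, so the decomposition has width 2, which upper-bounds the treewidth. For the lower bound, the 3 vertices {a, c, d} are pairwise adjacent, and any tree decomposition puts a clique entirely inside one bag — forcing width ≥ 2. Hence tw(G) = 2 exactly.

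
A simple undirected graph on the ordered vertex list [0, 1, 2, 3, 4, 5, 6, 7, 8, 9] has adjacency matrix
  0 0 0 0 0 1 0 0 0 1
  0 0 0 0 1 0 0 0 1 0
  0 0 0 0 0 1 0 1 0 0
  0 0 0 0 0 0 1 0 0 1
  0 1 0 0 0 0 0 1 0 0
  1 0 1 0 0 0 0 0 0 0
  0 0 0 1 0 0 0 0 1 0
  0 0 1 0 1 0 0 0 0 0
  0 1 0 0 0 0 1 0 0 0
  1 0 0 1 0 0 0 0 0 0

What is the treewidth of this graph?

A width-2 tree decomposition is:
Bags: B1 = {0, 5, 9}  B2 = {2, 5, 9}  B3 = {2, 7, 9}  B4 = {4, 7, 9}  B5 = {1, 4, 9}  B6 = {1, 8, 9}  B7 = {6, 8, 9}  B8 = {3, 6, 9}
Tree: B1–B2, B2–B3, B3–B4, B4–B5, B5–B6, B6–B7, B7–B8
Every bag has size at most 3, so the width is 3 − 1 = 2 and tw(G) ≤ 2. For the lower bound, G contains the cycle 9–0–5–2–7–4–1–8–6–3–9, so G is not a forest; only forests have treewidth ≤ 1, hence tw(G) ≥ 2. Hence tw(G) = 2 exactly.

2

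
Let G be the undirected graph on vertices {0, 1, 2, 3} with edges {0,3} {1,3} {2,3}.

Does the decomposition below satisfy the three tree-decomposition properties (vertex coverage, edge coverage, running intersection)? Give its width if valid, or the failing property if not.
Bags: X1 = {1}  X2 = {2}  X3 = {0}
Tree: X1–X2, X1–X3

No — vertex 3 appears in no bag.

A tree decomposition must satisfy three properties: every vertex lies in some bag; for every edge, both endpoints lie together in some bag; and for every vertex, the bags containing it form a connected subtree. Here vertex 3 appears in no bag, so the decomposition is invalid.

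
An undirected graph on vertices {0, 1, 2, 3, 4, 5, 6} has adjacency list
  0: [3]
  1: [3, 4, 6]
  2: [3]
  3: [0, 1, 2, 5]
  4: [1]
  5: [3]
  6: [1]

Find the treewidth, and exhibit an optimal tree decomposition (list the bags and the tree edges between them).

Treewidth 1.
One optimal decomposition is:
Bags: B1 = {1, 6}  B2 = {1, 3}  B3 = {0, 3}  B4 = {2, 3}  B5 = {3, 5}  B6 = {1, 4}
Tree: B1–B2, B2–B3, B3–B4, B3–B5, B2–B6

The largest bag has 2 vertices, giving width 1; this decomposition certifies tw(G) ≤ 1. Since G has at least one edge (e.g. 1–6), it is not an edgeless graph, so tw(G) ≥ 1. Hence tw(G) = 1 exactly.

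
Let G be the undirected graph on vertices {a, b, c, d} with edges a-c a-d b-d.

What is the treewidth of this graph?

1

A width-1 tree decomposition is:
Bags: B1 = {a, c}  B2 = {a, d}  B3 = {b, d}
Tree: B1–B2, B2–B3
Each bag holds 2 vertices, so the decomposition has width 1, which upper-bounds the treewidth. Any graph with an edge has treewidth ≥ 1, and G has the edge a–c. The upper and lower bounds meet at 1, so that is the treewidth.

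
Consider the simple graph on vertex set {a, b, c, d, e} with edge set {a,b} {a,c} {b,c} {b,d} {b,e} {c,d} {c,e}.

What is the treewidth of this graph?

A width-2 tree decomposition is:
Bags: B1 = {b, c, e}  B2 = {b, c, d}  B3 = {a, b, c}
Tree: B1–B2, B2–B3
Each bag holds 3 vertices, so the decomposition has width 2, which upper-bounds the treewidth. On the other hand G contains the 3-clique {b, c, d}. A clique must lie in a single bag of any decomposition, so no decomposition can have width below 2. The upper and lower bounds meet at 2, so that is the treewidth.

2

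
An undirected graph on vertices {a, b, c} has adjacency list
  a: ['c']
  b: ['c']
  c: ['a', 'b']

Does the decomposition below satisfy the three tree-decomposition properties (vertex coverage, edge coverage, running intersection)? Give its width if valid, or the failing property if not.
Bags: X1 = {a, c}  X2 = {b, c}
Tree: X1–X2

Vertex coverage: the bags together contain {a, b, c}, the full vertex set. Edge coverage: each edge of G has both endpoints in at least one bag. Running intersection: for every vertex, the bags containing it form a connected subtree. All three properties hold, so this is a valid tree decomposition of width max|bag| − 1 = 1, and hence tw(G) ≤ 1.

Yes; width 1.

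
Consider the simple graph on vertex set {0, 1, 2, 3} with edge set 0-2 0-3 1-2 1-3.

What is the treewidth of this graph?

A width-2 tree decomposition is:
Bags: B1 = {0, 1, 3}  B2 = {0, 1, 2}
Tree: B1–B2
Each bag holds 3 vertices, so the decomposition has width 2, which upper-bounds the treewidth. Since 1–3–0–2–1 is a cycle in G, G is not acyclic. Forests are exactly the graphs of treewidth ≤ 1, so tw(G) ≥ 2. Therefore the treewidth is 2.

2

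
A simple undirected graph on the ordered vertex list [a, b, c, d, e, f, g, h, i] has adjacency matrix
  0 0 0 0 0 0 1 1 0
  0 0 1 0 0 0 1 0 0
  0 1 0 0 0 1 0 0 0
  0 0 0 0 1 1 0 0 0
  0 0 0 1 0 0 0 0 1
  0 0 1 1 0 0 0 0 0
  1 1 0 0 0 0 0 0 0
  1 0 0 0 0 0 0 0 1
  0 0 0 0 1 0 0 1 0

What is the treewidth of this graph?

A width-2 tree decomposition is:
Bags: B1 = {e, h, i}  B2 = {a, e, h}  B3 = {a, e, g}  B4 = {b, e, g}  B5 = {b, c, e}  B6 = {c, e, f}  B7 = {d, e, f}
Tree: B1–B2, B2–B3, B3–B4, B4–B5, B5–B6, B6–B7
The largest bag has 3 vertices, giving width 2; this decomposition certifies tw(G) ≤ 2. The edges e–i–h–a–g–b–c–f–d–e form a cycle, so G is not a tree and its treewidth is at least 2. Combining the bounds, tw(G) = 2.

2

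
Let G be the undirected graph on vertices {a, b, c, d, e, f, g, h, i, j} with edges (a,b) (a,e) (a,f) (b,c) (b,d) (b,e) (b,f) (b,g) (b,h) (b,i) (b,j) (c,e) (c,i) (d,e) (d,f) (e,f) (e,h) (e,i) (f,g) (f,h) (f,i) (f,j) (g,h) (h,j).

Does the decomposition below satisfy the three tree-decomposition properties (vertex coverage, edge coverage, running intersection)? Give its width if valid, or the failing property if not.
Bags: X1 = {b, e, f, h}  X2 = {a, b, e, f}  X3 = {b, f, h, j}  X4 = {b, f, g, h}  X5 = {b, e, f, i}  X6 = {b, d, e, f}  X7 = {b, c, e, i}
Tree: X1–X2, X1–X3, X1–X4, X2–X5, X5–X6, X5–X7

Checking the three conditions: (i) the bags cover all of {a, b, c, d, e, f, g, h, i, j}; (ii) for each edge, some bag contains both endpoints; (iii) the bags containing any fixed vertex form a subtree. All hold, so the decomposition is valid with width 4 − 1 = 3.

Yes; width 3.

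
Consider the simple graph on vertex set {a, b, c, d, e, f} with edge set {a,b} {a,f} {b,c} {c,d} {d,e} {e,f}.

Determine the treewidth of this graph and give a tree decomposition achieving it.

Treewidth 2.
Bags: B1 = {a, b, f}  B2 = {b, c, f}  B3 = {c, d, f}  B4 = {d, e, f}
Tree: B1–B2, B2–B3, B3–B4

Every bag has size at most 3, so the width is 3 − 1 = 2 and tw(G) ≤ 2. For the lower bound, G contains the cycle f–a–b–c–d–e–f, so G is not a forest; only forests have treewidth ≤ 1, hence tw(G) ≥ 2. Hence tw(G) = 2 exactly.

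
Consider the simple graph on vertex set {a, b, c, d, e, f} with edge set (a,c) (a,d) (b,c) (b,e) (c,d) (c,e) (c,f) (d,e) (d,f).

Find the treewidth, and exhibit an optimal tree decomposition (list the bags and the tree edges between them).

Every bag has size at most 3, so the width is 3 − 1 = 2 and tw(G) ≤ 2. Conversely, {c, d, e} is a clique of size 3, and the vertices of any clique must share a bag in every tree decomposition; so some bag has ≥ 3 vertices and tw(G) ≥ 2. The upper and lower bounds meet at 2, so that is the treewidth.

Treewidth 2.
Bags: B1 = {c, d, e}  B2 = {a, c, d}  B3 = {c, d, f}  B4 = {b, c, e}
Tree: B1–B2, B1–B3, B1–B4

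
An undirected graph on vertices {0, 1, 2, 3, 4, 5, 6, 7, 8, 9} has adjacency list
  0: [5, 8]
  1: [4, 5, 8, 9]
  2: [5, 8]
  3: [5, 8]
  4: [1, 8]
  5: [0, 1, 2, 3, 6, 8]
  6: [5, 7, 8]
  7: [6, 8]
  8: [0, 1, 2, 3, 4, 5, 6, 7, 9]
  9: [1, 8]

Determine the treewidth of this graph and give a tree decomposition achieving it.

Treewidth 2.
One such decomposition:
Bags: B1 = {5, 6, 8}  B2 = {0, 5, 8}  B3 = {1, 5, 8}  B4 = {6, 7, 8}  B5 = {3, 5, 8}  B6 = {2, 5, 8}  B7 = {1, 4, 8}  B8 = {1, 8, 9}
Tree: B1–B2, B1–B3, B1–B4, B3–B5, B3–B6, B3–B7, B3–B8

Each bag holds 3 vertices, so the decomposition has width 2, which upper-bounds the treewidth. Conversely, {1, 8, 9} is a clique of size 3, and the vertices of any clique must share a bag in every tree decomposition; so some bag has ≥ 3 vertices and tw(G) ≥ 2. Combining the bounds, tw(G) = 2.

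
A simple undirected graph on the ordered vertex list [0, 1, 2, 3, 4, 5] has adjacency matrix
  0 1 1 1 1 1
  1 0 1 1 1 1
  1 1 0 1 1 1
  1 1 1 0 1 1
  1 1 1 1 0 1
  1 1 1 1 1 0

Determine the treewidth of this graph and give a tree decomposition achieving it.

Treewidth 5.
Bags: B1 = {0, 1, 2, 3, 4, 5}
Tree: (single bag)

With just one bag of size 6, the width is 6 − 1 = 5, so tw(G) ≤ 5. Conversely, {0, 1, 2, 3, 4, 5} is a clique of size 6, and the vertices of any clique must share a bag in every tree decomposition; so some bag has ≥ 6 vertices and tw(G) ≥ 5. Hence tw(G) = 5 exactly.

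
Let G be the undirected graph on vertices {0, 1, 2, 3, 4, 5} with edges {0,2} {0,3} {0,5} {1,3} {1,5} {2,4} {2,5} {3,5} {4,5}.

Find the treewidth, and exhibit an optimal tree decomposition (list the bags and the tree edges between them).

Treewidth 2.
One such decomposition:
Bags: B1 = {0, 3, 5}  B2 = {0, 2, 5}  B3 = {2, 4, 5}  B4 = {1, 3, 5}
Tree: B1–B2, B2–B3, B1–B4

Each bag holds 3 vertices, so the decomposition has width 2, which upper-bounds the treewidth. For the lower bound, the 3 vertices {0, 2, 5} are pairwise adjacent, and any tree decomposition puts a clique entirely inside one bag — forcing width ≥ 2. The upper and lower bounds meet at 2, so that is the treewidth.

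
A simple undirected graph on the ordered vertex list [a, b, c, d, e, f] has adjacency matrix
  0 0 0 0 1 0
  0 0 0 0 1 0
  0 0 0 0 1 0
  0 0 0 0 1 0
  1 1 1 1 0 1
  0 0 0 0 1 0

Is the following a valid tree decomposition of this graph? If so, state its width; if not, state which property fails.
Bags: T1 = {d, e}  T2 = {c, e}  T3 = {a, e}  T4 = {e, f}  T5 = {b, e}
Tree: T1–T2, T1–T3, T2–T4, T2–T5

Every vertex of G appears in some bag (union = {a, b, c, d, e, f}); every edge is covered by a bag; and for each vertex v the set of bags containing v is connected in the bag tree. The decomposition is therefore valid. The largest bag has 2 vertices, so the width is 1.

Yes; width 1.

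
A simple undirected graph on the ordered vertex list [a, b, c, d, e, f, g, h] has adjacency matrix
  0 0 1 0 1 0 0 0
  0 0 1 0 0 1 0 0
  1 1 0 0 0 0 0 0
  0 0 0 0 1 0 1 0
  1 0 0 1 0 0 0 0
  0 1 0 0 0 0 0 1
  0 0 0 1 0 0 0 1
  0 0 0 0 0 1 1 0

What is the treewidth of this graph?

A width-2 tree decomposition is:
Bags: B1 = {b, f, h}  B2 = {b, c, h}  B3 = {a, c, h}  B4 = {a, e, h}  B5 = {d, e, h}  B6 = {d, g, h}
Tree: B1–B2, B2–B3, B3–B4, B4–B5, B5–B6
The largest bag has 3 vertices, giving width 2; this decomposition certifies tw(G) ≤ 2. The edges h–f–b–c–a–e–d–g–h form a cycle, so G is not a tree and its treewidth is at least 2. The upper and lower bounds meet at 2, so that is the treewidth.

2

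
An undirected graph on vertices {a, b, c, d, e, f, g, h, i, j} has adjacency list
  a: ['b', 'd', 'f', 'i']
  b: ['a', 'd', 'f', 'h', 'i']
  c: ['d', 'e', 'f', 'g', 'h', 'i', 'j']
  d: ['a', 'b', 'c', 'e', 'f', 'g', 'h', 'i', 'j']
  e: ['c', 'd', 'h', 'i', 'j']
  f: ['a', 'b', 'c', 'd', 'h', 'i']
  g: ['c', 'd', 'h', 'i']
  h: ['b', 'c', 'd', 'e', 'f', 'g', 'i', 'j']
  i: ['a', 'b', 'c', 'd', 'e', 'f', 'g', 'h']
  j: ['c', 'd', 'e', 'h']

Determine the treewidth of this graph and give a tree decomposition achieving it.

Each bag holds 5 vertices, so the decomposition has width 4, which upper-bounds the treewidth. Conversely, {c, d, e, h, j} is a clique of size 5, and the vertices of any clique must share a bag in every tree decomposition; so some bag has ≥ 5 vertices and tw(G) ≥ 4. Therefore the treewidth is 4.

Treewidth 4.
One optimal decomposition is:
Bags: B1 = {a, b, d, f, i}  B2 = {b, d, f, h, i}  B3 = {c, d, f, h, i}  B4 = {c, d, g, h, i}  B5 = {c, d, e, h, i}  B6 = {c, d, e, h, j}
Tree: B1–B2, B2–B3, B3–B4, B3–B5, B5–B6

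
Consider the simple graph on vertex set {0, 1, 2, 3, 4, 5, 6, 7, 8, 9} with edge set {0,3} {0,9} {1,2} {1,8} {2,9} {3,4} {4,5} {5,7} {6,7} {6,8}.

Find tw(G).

2

A width-2 tree decomposition is:
Bags: B1 = {5, 6, 7}  B2 = {5, 6, 8}  B3 = {1, 5, 8}  B4 = {1, 2, 5}  B5 = {2, 5, 9}  B6 = {0, 5, 9}  B7 = {0, 3, 5}  B8 = {3, 4, 5}
Tree: B1–B2, B2–B3, B3–B4, B4–B5, B5–B6, B6–B7, B7–B8
Every bag has size at most 3, so the width is 3 − 1 = 2 and tw(G) ≤ 2. For the lower bound, G contains the cycle 5–7–6–8–1–2–9–0–3–4–5, so G is not a forest; only forests have treewidth ≤ 1, hence tw(G) ≥ 2. Therefore the treewidth is 2.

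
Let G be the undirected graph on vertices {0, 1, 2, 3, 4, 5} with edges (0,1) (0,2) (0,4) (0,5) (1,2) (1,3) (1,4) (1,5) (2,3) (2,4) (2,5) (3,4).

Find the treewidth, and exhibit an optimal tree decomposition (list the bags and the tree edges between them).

Every bag has size at most 4, so the width is 4 − 1 = 3 and tw(G) ≤ 3. For the lower bound, the 4 vertices {0, 1, 2, 4} are pairwise adjacent, and any tree decomposition puts a clique entirely inside one bag — forcing width ≥ 3. Therefore the treewidth is 3.

Treewidth 3.
Bags: B1 = {0, 1, 2, 4}  B2 = {1, 2, 3, 4}  B3 = {0, 1, 2, 5}
Tree: B1–B2, B1–B3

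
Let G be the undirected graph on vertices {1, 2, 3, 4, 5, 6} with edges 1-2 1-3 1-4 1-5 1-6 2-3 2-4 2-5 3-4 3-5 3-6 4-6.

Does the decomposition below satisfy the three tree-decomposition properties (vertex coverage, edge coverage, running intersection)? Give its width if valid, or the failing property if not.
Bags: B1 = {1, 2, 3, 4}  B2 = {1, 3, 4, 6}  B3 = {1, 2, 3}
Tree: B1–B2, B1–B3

A tree decomposition must satisfy three properties: every vertex lies in some bag; for every edge, both endpoints lie together in some bag; and for every vertex, the bags containing it form a connected subtree. Here vertex 5 appears in no bag, so the decomposition is invalid.

No — vertex 5 appears in no bag.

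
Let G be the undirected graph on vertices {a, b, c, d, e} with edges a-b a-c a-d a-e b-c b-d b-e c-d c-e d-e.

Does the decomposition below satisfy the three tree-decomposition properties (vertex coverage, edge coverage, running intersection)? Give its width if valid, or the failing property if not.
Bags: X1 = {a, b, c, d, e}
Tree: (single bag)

Yes; width 4.

Checking the three conditions: (i) the bags cover all of {a, b, c, d, e}; (ii) for each edge, some bag contains both endpoints; (iii) the bags containing any fixed vertex form a subtree. All hold, so the decomposition is valid with width 5 − 1 = 4.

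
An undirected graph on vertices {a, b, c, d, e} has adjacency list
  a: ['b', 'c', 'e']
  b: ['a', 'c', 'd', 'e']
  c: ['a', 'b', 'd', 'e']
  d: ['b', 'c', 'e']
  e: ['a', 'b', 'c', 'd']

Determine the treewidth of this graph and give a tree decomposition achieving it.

Treewidth 3.
One such decomposition:
Bags: B1 = {a, b, c, e}  B2 = {b, c, d, e}
Tree: B1–B2

Each bag holds 4 vertices, so the decomposition has width 3, which upper-bounds the treewidth. Conversely, {b, c, d, e} is a clique of size 4, and the vertices of any clique must share a bag in every tree decomposition; so some bag has ≥ 4 vertices and tw(G) ≥ 3. Hence tw(G) = 3 exactly.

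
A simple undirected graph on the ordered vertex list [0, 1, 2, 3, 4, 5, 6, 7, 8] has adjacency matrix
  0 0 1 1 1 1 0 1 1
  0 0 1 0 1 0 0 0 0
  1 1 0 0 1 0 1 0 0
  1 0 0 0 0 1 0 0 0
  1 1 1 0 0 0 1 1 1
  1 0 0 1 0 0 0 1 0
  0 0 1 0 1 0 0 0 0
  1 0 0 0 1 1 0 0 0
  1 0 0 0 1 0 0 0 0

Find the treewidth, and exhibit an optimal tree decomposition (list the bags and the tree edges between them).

Treewidth 2.
Bags: B1 = {0, 5, 7}  B2 = {0, 4, 7}  B3 = {0, 4, 8}  B4 = {0, 3, 5}  B5 = {0, 2, 4}  B6 = {1, 2, 4}  B7 = {2, 4, 6}
Tree: B1–B2, B2–B3, B1–B4, B3–B5, B5–B6, B6–B7

Every bag has size at most 3, so the width is 3 − 1 = 2 and tw(G) ≤ 2. For the lower bound, the 3 vertices {0, 3, 5} are pairwise adjacent, and any tree decomposition puts a clique entirely inside one bag — forcing width ≥ 2. Therefore the treewidth is 2.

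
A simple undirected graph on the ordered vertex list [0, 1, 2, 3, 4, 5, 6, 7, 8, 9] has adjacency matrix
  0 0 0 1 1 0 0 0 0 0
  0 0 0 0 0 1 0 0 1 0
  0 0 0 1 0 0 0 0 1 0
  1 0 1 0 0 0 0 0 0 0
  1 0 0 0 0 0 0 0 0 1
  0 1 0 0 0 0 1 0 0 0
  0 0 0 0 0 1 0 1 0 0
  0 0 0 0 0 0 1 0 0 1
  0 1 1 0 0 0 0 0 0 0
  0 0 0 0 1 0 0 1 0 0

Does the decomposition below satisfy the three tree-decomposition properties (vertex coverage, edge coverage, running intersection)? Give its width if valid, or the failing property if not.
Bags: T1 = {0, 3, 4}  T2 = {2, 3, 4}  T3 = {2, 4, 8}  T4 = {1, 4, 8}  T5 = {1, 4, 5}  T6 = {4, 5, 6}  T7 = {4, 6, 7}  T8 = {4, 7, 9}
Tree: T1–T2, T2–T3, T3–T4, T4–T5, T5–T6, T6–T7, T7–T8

Vertex coverage: the bags together contain {0, 1, 2, 3, 4, 5, 6, 7, 8, 9}, the full vertex set. Edge coverage: each edge of G has both endpoints in at least one bag. Running intersection: for every vertex, the bags containing it form a connected subtree. All three properties hold, so this is a valid tree decomposition of width max|bag| − 1 = 2, and hence tw(G) ≤ 2.

Yes; width 2.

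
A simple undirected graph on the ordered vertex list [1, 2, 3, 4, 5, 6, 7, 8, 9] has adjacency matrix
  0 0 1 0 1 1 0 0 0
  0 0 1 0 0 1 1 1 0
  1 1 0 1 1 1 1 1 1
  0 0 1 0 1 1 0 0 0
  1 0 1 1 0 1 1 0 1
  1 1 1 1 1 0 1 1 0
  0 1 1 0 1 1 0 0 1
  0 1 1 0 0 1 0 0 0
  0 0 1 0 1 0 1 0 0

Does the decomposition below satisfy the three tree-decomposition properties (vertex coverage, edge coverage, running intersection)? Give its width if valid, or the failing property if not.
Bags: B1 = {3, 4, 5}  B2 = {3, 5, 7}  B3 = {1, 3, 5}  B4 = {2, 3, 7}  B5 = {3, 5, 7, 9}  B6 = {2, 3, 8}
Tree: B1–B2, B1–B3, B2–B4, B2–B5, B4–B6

No — vertex 6 appears in no bag.

A tree decomposition must satisfy three properties: every vertex lies in some bag; for every edge, both endpoints lie together in some bag; and for every vertex, the bags containing it form a connected subtree. Here vertex 6 appears in no bag, so the decomposition is invalid.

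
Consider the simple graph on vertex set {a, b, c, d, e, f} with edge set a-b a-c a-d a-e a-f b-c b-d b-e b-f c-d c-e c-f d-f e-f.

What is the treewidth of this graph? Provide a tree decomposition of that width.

Treewidth 4.
One optimal decomposition is:
Bags: B1 = {a, b, c, e, f}  B2 = {a, b, c, d, f}
Tree: B1–B2

The largest bag has 5 vertices, giving width 4; this decomposition certifies tw(G) ≤ 4. For the lower bound, the 5 vertices {a, b, c, d, f} are pairwise adjacent, and any tree decomposition puts a clique entirely inside one bag — forcing width ≥ 4. Hence tw(G) = 4 exactly.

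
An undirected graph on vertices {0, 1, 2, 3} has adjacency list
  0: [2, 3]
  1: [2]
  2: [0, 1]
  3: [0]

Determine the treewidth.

1

A width-1 tree decomposition is:
Bags: B1 = {1, 2}  B2 = {0, 2}  B3 = {0, 3}
Tree: B1–B2, B2–B3
Each bag holds 2 vertices, so the decomposition has width 1, which upper-bounds the treewidth. Since G has at least one edge (e.g. 1–2), it is not an edgeless graph, so tw(G) ≥ 1. Therefore the treewidth is 1.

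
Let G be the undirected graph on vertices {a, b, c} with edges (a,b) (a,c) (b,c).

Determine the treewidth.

2

A width-2 tree decomposition is:
Bags: B1 = {a, b, c}
Tree: (single bag)
A single bag containing all 3 vertices is trivially a valid decomposition of width 2. On the other hand G contains the 3-clique {a, b, c}. A clique must lie in a single bag of any decomposition, so no decomposition can have width below 2. Combining the bounds, tw(G) = 2.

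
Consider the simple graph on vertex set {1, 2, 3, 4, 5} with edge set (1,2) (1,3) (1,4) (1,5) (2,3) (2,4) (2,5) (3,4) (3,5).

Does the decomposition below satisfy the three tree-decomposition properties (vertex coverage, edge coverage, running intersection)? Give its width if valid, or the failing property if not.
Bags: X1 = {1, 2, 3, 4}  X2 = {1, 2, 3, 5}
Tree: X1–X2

Vertex coverage: the bags together contain {1, 2, 3, 4, 5}, the full vertex set. Edge coverage: each edge of G has both endpoints in at least one bag. Running intersection: for every vertex, the bags containing it form a connected subtree. All three properties hold, so this is a valid tree decomposition of width max|bag| − 1 = 3, and hence tw(G) ≤ 3.

Yes; width 3.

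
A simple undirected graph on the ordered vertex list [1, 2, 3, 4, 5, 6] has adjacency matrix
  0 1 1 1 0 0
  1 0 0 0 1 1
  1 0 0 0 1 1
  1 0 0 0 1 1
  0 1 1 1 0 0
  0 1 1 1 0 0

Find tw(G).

A width-3 tree decomposition is:
Bags: B1 = {1, 3, 5, 6}  B2 = {1, 4, 5, 6}  B3 = {1, 2, 5, 6}
Tree: B1–B2, B2–B3
Each bag holds 4 vertices, so the decomposition has width 3, which upper-bounds the treewidth. For the lower bound: the 4 vertex sets {1,3}, {4,5}, {6}, {2} are disjoint, each induces a connected subgraph, and every pair is joined by at least one edge of G. Contracting each set to a single vertex therefore yields K_{4} as a minor, and since treewidth is minor-monotone, tw(G) ≥ tw(K_{4}) = 3. Combining the bounds, tw(G) = 3.

3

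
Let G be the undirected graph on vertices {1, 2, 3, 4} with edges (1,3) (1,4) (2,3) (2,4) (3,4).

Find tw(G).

2

A width-2 tree decomposition is:
Bags: B1 = {1, 3, 4}  B2 = {2, 3, 4}
Tree: B1–B2
Each bag holds 3 vertices, so the decomposition has width 2, which upper-bounds the treewidth. For the lower bound, the 3 vertices {1, 3, 4} are pairwise adjacent, and any tree decomposition puts a clique entirely inside one bag — forcing width ≥ 2. The upper and lower bounds meet at 2, so that is the treewidth.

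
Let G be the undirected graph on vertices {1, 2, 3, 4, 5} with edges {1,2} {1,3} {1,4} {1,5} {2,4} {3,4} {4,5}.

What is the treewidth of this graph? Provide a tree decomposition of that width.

Treewidth 2.
Bags: B1 = {1, 3, 4}  B2 = {1, 2, 4}  B3 = {1, 4, 5}
Tree: B1–B2, B1–B3

Every bag has size at most 3, so the width is 3 − 1 = 2 and tw(G) ≤ 2. On the other hand G contains the 3-clique {1, 2, 4}. A clique must lie in a single bag of any decomposition, so no decomposition can have width below 2. Hence tw(G) = 2 exactly.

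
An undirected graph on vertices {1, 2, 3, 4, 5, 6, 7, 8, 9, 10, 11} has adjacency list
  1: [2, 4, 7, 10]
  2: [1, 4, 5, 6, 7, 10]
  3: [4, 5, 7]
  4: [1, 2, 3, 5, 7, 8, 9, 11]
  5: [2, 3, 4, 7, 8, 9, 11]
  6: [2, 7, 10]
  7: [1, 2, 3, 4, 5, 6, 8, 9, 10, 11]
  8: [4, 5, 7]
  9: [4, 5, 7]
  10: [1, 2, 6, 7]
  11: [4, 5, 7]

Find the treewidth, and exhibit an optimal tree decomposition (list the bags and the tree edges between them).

Every bag has size at most 4, so the width is 4 − 1 = 3 and tw(G) ≤ 3. For the lower bound, the 4 vertices {1, 2, 7, 10} are pairwise adjacent, and any tree decomposition puts a clique entirely inside one bag — forcing width ≥ 3. Hence tw(G) = 3 exactly.

Treewidth 3.
Bags: B1 = {2, 4, 5, 7}  B2 = {3, 4, 5, 7}  B3 = {4, 5, 7, 11}  B4 = {1, 2, 4, 7}  B5 = {4, 5, 7, 9}  B6 = {1, 2, 7, 10}  B7 = {2, 6, 7, 10}  B8 = {4, 5, 7, 8}
Tree: B1–B2, B2–B3, B1–B4, B1–B5, B4–B6, B6–B7, B3–B8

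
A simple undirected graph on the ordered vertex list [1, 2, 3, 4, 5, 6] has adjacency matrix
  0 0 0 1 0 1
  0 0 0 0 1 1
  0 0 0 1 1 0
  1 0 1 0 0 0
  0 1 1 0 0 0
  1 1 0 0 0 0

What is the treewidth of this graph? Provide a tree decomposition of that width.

Every bag has size at most 3, so the width is 3 − 1 = 2 and tw(G) ≤ 2. For the lower bound, G contains the cycle 1–6–2–5–3–4–1, so G is not a forest; only forests have treewidth ≤ 1, hence tw(G) ≥ 2. Hence tw(G) = 2 exactly.

Treewidth 2.
One such decomposition:
Bags: B1 = {1, 2, 6}  B2 = {1, 2, 5}  B3 = {1, 3, 5}  B4 = {1, 3, 4}
Tree: B1–B2, B2–B3, B3–B4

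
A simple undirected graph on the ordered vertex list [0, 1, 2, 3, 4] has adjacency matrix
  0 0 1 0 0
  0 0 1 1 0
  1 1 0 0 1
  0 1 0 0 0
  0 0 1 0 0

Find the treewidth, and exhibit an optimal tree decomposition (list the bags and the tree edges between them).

Treewidth 1.
One such decomposition:
Bags: B1 = {1, 2}  B2 = {0, 2}  B3 = {1, 3}  B4 = {2, 4}
Tree: B1–B2, B1–B3, B2–B4

The largest bag has 2 vertices, giving width 1; this decomposition certifies tw(G) ≤ 1. Any graph with an edge has treewidth ≥ 1, and G has the edge 2–1. Hence tw(G) = 1 exactly.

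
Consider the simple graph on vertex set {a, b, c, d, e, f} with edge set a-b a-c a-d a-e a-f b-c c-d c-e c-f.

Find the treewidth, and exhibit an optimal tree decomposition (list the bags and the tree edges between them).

Treewidth 2.
One optimal decomposition is:
Bags: B1 = {a, c, e}  B2 = {a, c, d}  B3 = {a, b, c}  B4 = {a, c, f}
Tree: B1–B2, B1–B3, B2–B4

The largest bag has 3 vertices, giving width 2; this decomposition certifies tw(G) ≤ 2. On the other hand G contains the 3-clique {a, c, d}. A clique must lie in a single bag of any decomposition, so no decomposition can have width below 2. Combining the bounds, tw(G) = 2.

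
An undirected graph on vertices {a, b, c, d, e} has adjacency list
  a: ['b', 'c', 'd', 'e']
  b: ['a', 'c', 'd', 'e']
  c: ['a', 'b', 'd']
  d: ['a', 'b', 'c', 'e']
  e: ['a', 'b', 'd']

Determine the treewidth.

A width-3 tree decomposition is:
Bags: B1 = {a, b, d, e}  B2 = {a, b, c, d}
Tree: B1–B2
The largest bag has 4 vertices, giving width 3; this decomposition certifies tw(G) ≤ 3. Conversely, {a, b, d, e} is a clique of size 4, and the vertices of any clique must share a bag in every tree decomposition; so some bag has ≥ 4 vertices and tw(G) ≥ 3. Hence tw(G) = 3 exactly.

3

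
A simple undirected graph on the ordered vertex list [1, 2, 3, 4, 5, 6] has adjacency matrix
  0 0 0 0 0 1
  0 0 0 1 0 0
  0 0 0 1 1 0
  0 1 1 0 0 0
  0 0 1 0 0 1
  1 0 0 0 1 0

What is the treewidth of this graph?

A width-1 tree decomposition is:
Bags: B1 = {1, 6}  B2 = {5, 6}  B3 = {3, 5}  B4 = {3, 4}  B5 = {2, 4}
Tree: B1–B2, B2–B3, B3–B4, B4–B5
The largest bag has 2 vertices, giving width 1; this decomposition certifies tw(G) ≤ 1. G has an edge, so its treewidth is at least 1. Combining the bounds, tw(G) = 1.

1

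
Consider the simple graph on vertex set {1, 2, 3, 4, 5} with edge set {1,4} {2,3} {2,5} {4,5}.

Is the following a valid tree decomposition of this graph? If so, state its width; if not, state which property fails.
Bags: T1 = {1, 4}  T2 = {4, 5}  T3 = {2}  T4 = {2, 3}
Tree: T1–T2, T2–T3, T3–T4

A tree decomposition must satisfy three properties: every vertex lies in some bag; for every edge, both endpoints lie together in some bag; and for every vertex, the bags containing it form a connected subtree. Here edge (5,2) lies in no bag, so the decomposition is invalid.

No — edge (5,2) lies in no bag.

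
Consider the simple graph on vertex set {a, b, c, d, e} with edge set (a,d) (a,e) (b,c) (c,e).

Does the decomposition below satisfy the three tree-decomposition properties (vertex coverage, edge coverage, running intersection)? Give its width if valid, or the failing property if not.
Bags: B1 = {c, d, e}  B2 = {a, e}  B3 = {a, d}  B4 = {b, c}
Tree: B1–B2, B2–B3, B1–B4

A tree decomposition must satisfy three properties: every vertex lies in some bag; for every edge, both endpoints lie together in some bag; and for every vertex, the bags containing it form a connected subtree. Here bags containing vertex d are not connected in the tree, so the decomposition is invalid.

No — bags containing vertex d are not connected in the tree.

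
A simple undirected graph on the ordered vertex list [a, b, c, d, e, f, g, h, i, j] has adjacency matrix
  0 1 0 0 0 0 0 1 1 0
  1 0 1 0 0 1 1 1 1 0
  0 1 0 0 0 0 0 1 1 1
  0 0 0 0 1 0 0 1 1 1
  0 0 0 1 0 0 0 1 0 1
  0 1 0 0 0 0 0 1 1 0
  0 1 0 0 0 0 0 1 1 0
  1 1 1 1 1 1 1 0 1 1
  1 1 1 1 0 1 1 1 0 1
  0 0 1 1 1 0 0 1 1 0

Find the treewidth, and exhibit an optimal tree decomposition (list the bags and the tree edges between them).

Treewidth 3.
One such decomposition:
Bags: B1 = {d, h, i, j}  B2 = {c, h, i, j}  B3 = {b, c, h, i}  B4 = {d, e, h, j}  B5 = {a, b, h, i}  B6 = {b, g, h, i}  B7 = {b, f, h, i}
Tree: B1–B2, B2–B3, B1–B4, B3–B5, B3–B6, B3–B7

The largest bag has 4 vertices, giving width 3; this decomposition certifies tw(G) ≤ 3. On the other hand G contains the 4-clique {d, e, h, j}. A clique must lie in a single bag of any decomposition, so no decomposition can have width below 3. Therefore the treewidth is 3.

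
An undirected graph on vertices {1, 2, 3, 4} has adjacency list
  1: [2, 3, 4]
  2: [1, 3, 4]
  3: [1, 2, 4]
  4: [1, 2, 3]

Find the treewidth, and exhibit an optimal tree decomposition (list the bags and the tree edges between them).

A single bag containing all 4 vertices is trivially a valid decomposition of width 3. For the lower bound, the 4 vertices {1, 2, 3, 4} are pairwise adjacent, and any tree decomposition puts a clique entirely inside one bag — forcing width ≥ 3. The upper and lower bounds meet at 3, so that is the treewidth.

Treewidth 3.
One optimal decomposition is:
Bags: B1 = {1, 2, 3, 4}
Tree: (single bag)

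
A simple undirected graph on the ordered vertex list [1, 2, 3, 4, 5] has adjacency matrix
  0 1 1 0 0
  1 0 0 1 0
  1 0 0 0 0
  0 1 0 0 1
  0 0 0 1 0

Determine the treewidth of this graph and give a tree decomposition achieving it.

Treewidth 1.
One optimal decomposition is:
Bags: B1 = {1, 3}  B2 = {1, 2}  B3 = {2, 4}  B4 = {4, 5}
Tree: B1–B2, B2–B3, B3–B4

Every bag has size at most 2, so the width is 2 − 1 = 1 and tw(G) ≤ 1. Any graph with an edge has treewidth ≥ 1, and G has the edge 3–1. The upper and lower bounds meet at 1, so that is the treewidth.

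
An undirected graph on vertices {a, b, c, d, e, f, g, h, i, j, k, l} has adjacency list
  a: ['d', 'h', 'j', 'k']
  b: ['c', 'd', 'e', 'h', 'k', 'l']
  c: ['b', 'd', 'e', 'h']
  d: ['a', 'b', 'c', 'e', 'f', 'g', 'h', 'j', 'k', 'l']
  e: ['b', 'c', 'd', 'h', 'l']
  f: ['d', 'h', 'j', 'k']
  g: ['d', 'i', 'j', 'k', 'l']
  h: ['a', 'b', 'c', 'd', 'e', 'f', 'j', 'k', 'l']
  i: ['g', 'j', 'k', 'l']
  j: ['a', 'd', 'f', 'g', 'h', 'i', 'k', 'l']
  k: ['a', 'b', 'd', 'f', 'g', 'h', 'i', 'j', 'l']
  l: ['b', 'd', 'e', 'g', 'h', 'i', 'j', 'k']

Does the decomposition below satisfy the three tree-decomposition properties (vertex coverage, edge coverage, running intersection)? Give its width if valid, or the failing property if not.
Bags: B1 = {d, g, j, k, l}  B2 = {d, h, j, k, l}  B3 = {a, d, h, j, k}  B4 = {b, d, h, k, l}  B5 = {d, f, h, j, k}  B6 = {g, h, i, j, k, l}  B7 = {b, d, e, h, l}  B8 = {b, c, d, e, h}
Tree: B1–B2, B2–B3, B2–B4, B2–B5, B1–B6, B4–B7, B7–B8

A tree decomposition must satisfy three properties: every vertex lies in some bag; for every edge, both endpoints lie together in some bag; and for every vertex, the bags containing it form a connected subtree. Here bags containing vertex h are not connected in the tree, so the decomposition is invalid.

No — bags containing vertex h are not connected in the tree.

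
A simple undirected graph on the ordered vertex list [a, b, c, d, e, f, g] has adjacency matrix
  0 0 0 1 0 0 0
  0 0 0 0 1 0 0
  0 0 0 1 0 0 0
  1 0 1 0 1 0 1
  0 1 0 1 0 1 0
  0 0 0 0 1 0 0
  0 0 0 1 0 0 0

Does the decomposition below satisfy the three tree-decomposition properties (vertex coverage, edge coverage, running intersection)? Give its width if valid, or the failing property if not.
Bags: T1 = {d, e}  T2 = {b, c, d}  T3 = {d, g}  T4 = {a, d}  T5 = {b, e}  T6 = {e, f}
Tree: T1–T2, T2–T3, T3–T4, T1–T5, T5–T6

No — bags containing vertex b are not connected in the tree.

A tree decomposition must satisfy three properties: every vertex lies in some bag; for every edge, both endpoints lie together in some bag; and for every vertex, the bags containing it form a connected subtree. Here bags containing vertex b are not connected in the tree, so the decomposition is invalid.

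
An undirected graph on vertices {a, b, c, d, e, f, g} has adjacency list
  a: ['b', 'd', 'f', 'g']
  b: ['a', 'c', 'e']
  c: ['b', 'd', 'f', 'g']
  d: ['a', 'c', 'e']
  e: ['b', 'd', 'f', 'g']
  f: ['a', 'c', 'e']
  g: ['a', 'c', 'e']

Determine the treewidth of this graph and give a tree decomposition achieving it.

Every bag has size at most 4, so the width is 4 − 1 = 3 and tw(G) ≤ 3. For the lower bound: the 4 vertex sets {c,g}, {e,f}, {a}, {d} are disjoint, each induces a connected subgraph, and every pair is joined by at least one edge of G. Contracting each set to a single vertex therefore yields K_{4} as a minor, and since treewidth is minor-monotone, tw(G) ≥ tw(K_{4}) = 3. Combining the bounds, tw(G) = 3.

Treewidth 3.
Bags: B1 = {a, c, e, g}  B2 = {a, c, e, f}  B3 = {a, c, d, e}  B4 = {a, b, c, e}
Tree: B1–B2, B2–B3, B3–B4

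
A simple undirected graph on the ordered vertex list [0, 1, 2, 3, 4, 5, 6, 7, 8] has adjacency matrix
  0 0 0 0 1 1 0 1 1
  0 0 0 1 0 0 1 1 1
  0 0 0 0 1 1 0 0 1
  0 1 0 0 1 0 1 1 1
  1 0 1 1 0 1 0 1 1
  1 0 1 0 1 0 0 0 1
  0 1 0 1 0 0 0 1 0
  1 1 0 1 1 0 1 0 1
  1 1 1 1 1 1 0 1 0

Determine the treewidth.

3

A width-3 tree decomposition is:
Bags: B1 = {0, 4, 7, 8}  B2 = {3, 4, 7, 8}  B3 = {0, 4, 5, 8}  B4 = {1, 3, 7, 8}  B5 = {1, 3, 6, 7}  B6 = {2, 4, 5, 8}
Tree: B1–B2, B1–B3, B2–B4, B4–B5, B3–B6
Every bag has size at most 4, so the width is 4 − 1 = 3 and tw(G) ≤ 3. On the other hand G contains the 4-clique {1, 3, 7, 8}. A clique must lie in a single bag of any decomposition, so no decomposition can have width below 3. The upper and lower bounds meet at 3, so that is the treewidth.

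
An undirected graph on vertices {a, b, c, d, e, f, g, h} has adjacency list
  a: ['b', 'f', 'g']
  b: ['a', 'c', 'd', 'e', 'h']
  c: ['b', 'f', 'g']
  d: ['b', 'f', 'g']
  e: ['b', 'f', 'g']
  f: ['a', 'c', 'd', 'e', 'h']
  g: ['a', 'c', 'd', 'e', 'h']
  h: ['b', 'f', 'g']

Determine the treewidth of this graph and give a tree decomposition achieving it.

Treewidth 3.
One such decomposition:
Bags: B1 = {a, b, f, g}  B2 = {b, d, f, g}  B3 = {b, c, f, g}  B4 = {b, f, g, h}  B5 = {b, e, f, g}
Tree: B1–B2, B2–B3, B3–B4, B4–B5

Every bag has size at most 4, so the width is 4 − 1 = 3 and tw(G) ≤ 3. For the lower bound: the 4 vertex sets {a,g}, {d,f}, {b}, {c} are disjoint, each induces a connected subgraph, and every pair is joined by at least one edge of G. Contracting each set to a single vertex therefore yields K_{4} as a minor, and since treewidth is minor-monotone, tw(G) ≥ tw(K_{4}) = 3. The upper and lower bounds meet at 3, so that is the treewidth.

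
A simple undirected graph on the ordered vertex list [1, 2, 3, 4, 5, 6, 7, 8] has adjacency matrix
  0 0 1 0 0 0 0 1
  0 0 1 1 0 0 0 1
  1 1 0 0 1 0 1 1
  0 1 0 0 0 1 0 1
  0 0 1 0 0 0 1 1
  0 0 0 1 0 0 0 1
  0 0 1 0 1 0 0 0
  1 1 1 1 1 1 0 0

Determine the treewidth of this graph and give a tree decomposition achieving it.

The largest bag has 3 vertices, giving width 2; this decomposition certifies tw(G) ≤ 2. On the other hand G contains the 3-clique {1, 3, 8}. A clique must lie in a single bag of any decomposition, so no decomposition can have width below 2. Combining the bounds, tw(G) = 2.

Treewidth 2.
One such decomposition:
Bags: B1 = {2, 3, 8}  B2 = {2, 4, 8}  B3 = {1, 3, 8}  B4 = {4, 6, 8}  B5 = {3, 5, 8}  B6 = {3, 5, 7}
Tree: B1–B2, B1–B3, B2–B4, B3–B5, B5–B6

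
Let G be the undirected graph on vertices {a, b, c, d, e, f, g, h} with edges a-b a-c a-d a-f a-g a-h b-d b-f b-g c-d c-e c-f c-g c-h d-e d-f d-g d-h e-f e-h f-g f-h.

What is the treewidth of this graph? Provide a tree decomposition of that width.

Treewidth 4.
One optimal decomposition is:
Bags: B1 = {a, c, d, f, h}  B2 = {a, c, d, f, g}  B3 = {a, b, d, f, g}  B4 = {c, d, e, f, h}
Tree: B1–B2, B2–B3, B1–B4

The largest bag has 5 vertices, giving width 4; this decomposition certifies tw(G) ≤ 4. On the other hand G contains the 5-clique {a, c, d, f, g}. A clique must lie in a single bag of any decomposition, so no decomposition can have width below 4. Therefore the treewidth is 4.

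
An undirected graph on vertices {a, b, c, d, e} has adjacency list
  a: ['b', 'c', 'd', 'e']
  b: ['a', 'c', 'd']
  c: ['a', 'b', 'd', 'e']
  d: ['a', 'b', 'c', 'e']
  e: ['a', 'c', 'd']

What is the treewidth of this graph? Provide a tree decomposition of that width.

Treewidth 3.
Bags: B1 = {a, b, c, d}  B2 = {a, c, d, e}
Tree: B1–B2

Each bag holds 4 vertices, so the decomposition has width 3, which upper-bounds the treewidth. For the lower bound, the 4 vertices {a, c, d, e} are pairwise adjacent, and any tree decomposition puts a clique entirely inside one bag — forcing width ≥ 3. Therefore the treewidth is 3.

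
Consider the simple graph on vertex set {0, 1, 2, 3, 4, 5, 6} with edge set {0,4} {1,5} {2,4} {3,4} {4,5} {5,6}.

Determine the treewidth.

A width-1 tree decomposition is:
Bags: B1 = {3, 4}  B2 = {0, 4}  B3 = {4, 5}  B4 = {5, 6}  B5 = {2, 4}  B6 = {1, 5}
Tree: B1–B2, B1–B3, B3–B4, B1–B5, B3–B6
The largest bag has 2 vertices, giving width 1; this decomposition certifies tw(G) ≤ 1. Since G has at least one edge (e.g. 3–4), it is not an edgeless graph, so tw(G) ≥ 1. Hence tw(G) = 1 exactly.

1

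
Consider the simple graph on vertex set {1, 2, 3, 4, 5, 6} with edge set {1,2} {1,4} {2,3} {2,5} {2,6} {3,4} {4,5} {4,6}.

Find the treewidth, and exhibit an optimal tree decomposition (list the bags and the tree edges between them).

Treewidth 2.
One such decomposition:
Bags: B1 = {2, 4, 6}  B2 = {2, 3, 4}  B3 = {1, 2, 4}  B4 = {2, 4, 5}
Tree: B1–B2, B2–B3, B3–B4

Each bag holds 3 vertices, so the decomposition has width 2, which upper-bounds the treewidth. Since 6–4–3–2–6 is a cycle in G, G is not acyclic. Forests are exactly the graphs of treewidth ≤ 1, so tw(G) ≥ 2. Therefore the treewidth is 2.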